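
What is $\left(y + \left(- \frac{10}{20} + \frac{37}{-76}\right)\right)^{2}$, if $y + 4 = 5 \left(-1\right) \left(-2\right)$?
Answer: $\frac{145161}{5776} \approx 25.132$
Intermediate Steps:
$y = 6$ ($y = -4 + 5 \left(-1\right) \left(-2\right) = -4 - -10 = -4 + 10 = 6$)
$\left(y + \left(- \frac{10}{20} + \frac{37}{-76}\right)\right)^{2} = \left(6 + \left(- \frac{10}{20} + \frac{37}{-76}\right)\right)^{2} = \left(6 + \left(\left(-10\right) \frac{1}{20} + 37 \left(- \frac{1}{76}\right)\right)\right)^{2} = \left(6 - \frac{75}{76}\right)^{2} = \left(\frac{381}{76}\right)^{2} = \frac{145161}{5776}$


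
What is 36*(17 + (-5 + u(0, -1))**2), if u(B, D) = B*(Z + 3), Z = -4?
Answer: 1512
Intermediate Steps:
u(B, D) = -B (u(B, D) = B*(-4 + 3) = B*(-1) = -B)
36*(17 + (-5 + u(0, -1))**2) = 36*(17 + (-5 - 1*0)**2) = 36*(17 + (-5 + 0)**2) = 36*(17 + (-5)**2) = 36*(17 + 25) = 36*42 = 1512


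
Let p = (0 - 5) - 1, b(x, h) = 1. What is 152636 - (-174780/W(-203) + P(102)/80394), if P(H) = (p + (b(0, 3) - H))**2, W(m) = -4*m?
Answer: 2494527264235/16319982 ≈ 1.5285e+5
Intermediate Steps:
p = -6 (p = -5 - 1 = -6)
P(H) = (-5 - H)**2 (P(H) = (-6 + (1 - H))**2 = (-5 - H)**2)
152636 - (-174780/W(-203) + P(102)/80394) = 152636 - (-174780/((-4*(-203))) + (5 + 102)**2/80394) = 152636 - (-174780/812 + 107**2*(1/80394)) = 152636 - (-174780*1/812 + 11449*(1/80394)) = 152636 - (-43695/203 + 11449/80394) = 152636 - 1*(-3510491683/16319982) = 152636 + 3510491683/16319982 = 2494527264235/16319982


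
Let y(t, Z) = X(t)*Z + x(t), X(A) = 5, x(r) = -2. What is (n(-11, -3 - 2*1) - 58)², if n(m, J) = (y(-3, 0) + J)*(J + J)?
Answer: 144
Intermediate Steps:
y(t, Z) = -2 + 5*Z (y(t, Z) = 5*Z - 2 = -2 + 5*Z)
n(m, J) = 2*J*(-2 + J) (n(m, J) = ((-2 + 5*0) + J)*(J + J) = ((-2 + 0) + J)*(2*J) = (-2 + J)*(2*J) = 2*J*(-2 + J))
(n(-11, -3 - 2*1) - 58)² = (2*(-3 - 2*1)*(-2 + (-3 - 2*1)) - 58)² = (2*(-3 - 2)*(-2 + (-3 - 2)) - 58)² = (2*(-5)*(-2 - 5) - 58)² = (2*(-5)*(-7) - 58)² = (70 - 58)² = 12² = 144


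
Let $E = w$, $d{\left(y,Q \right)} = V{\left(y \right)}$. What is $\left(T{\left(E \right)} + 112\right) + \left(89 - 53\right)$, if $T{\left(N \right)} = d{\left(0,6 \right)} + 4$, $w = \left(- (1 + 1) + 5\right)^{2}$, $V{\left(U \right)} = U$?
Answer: $152$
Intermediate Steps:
$d{\left(y,Q \right)} = y$
$w = 9$ ($w = \left(\left(-1\right) 2 + 5\right)^{2} = \left(-2 + 5\right)^{2} = 3^{2} = 9$)
$E = 9$
$T{\left(N \right)} = 4$ ($T{\left(N \right)} = 0 + 4 = 4$)
$\left(T{\left(E \right)} + 112\right) + \left(89 - 53\right) = \left(4 + 112\right) + \left(89 - 53\right) = 116 + \left(89 - 53\right) = 116 + 36 = 152$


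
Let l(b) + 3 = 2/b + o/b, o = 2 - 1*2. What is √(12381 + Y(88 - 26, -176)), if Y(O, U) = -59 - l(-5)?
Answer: √308135/5 ≈ 111.02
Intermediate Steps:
o = 0 (o = 2 - 2 = 0)
l(b) = -3 + 2/b (l(b) = -3 + (2/b + 0/b) = -3 + (2/b + 0) = -3 + 2/b)
Y(O, U) = -278/5 (Y(O, U) = -59 - (-3 + 2/(-5)) = -59 - (-3 + 2*(-⅕)) = -59 - (-3 - ⅖) = -59 - 1*(-17/5) = -59 + 17/5 = -278/5)
√(12381 + Y(88 - 26, -176)) = √(12381 - 278/5) = √(61627/5) = √308135/5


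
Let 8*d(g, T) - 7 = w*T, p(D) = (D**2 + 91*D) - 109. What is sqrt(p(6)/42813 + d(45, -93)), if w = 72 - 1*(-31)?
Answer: I*sqrt(974714656382)/28542 ≈ 34.59*I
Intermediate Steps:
w = 103 (w = 72 + 31 = 103)
p(D) = -109 + D**2 + 91*D
d(g, T) = 7/8 + 103*T/8 (d(g, T) = 7/8 + (103*T)/8 = 7/8 + 103*T/8)
sqrt(p(6)/42813 + d(45, -93)) = sqrt((-109 + 6**2 + 91*6)/42813 + (7/8 + (103/8)*(-93))) = sqrt((-109 + 36 + 546)*(1/42813) + (7/8 - 9579/8)) = sqrt(473*(1/42813) - 2393/2) = sqrt(473/42813 - 2393/2) = sqrt(-102450563/85626) = I*sqrt(974714656382)/28542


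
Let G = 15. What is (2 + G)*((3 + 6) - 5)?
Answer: 68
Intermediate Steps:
(2 + G)*((3 + 6) - 5) = (2 + 15)*((3 + 6) - 5) = 17*(9 - 5) = 17*4 = 68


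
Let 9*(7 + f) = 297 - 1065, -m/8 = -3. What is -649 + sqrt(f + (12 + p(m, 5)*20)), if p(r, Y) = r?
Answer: -649 + sqrt(3597)/3 ≈ -629.01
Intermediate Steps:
m = 24 (m = -8*(-3) = 24)
f = -277/3 (f = -7 + (297 - 1065)/9 = -7 + (1/9)*(-768) = -7 - 256/3 = -277/3 ≈ -92.333)
-649 + sqrt(f + (12 + p(m, 5)*20)) = -649 + sqrt(-277/3 + (12 + 24*20)) = -649 + sqrt(-277/3 + (12 + 480)) = -649 + sqrt(-277/3 + 492) = -649 + sqrt(1199/3) = -649 + sqrt(3597)/3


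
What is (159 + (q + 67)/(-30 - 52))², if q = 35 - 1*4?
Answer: 41860900/1681 ≈ 24902.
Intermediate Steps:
q = 31 (q = 35 - 4 = 31)
(159 + (q + 67)/(-30 - 52))² = (159 + (31 + 67)/(-30 - 52))² = (159 + 98/(-82))² = (159 + 98*(-1/82))² = (159 - 49/41)² = (6470/41)² = 41860900/1681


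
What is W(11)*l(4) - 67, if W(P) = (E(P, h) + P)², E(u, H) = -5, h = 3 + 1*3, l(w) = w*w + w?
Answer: 653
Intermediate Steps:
l(w) = w + w² (l(w) = w² + w = w + w²)
h = 6 (h = 3 + 3 = 6)
W(P) = (-5 + P)²
W(11)*l(4) - 67 = (-5 + 11)²*(4*(1 + 4)) - 67 = 6²*(4*5) - 67 = 36*20 - 67 = 720 - 67 = 653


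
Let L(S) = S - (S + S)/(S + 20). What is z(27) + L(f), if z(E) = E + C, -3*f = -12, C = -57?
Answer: -79/3 ≈ -26.333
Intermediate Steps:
f = 4 (f = -⅓*(-12) = 4)
L(S) = S - 2*S/(20 + S)
z(E) = -57 + E (z(E) = E - 57 = -57 + E)
z(27) + L(f) = (-57 + 27) + 4*(18 + 4)/(20 + 4) = -30 + 4*22/24 = -30 + 4*(1/24)*22 = -30 + 11/3 = -79/3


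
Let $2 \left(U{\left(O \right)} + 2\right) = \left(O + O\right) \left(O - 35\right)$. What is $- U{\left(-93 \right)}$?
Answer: $-11902$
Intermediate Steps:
$U{\left(O \right)} = -2 + O \left(-35 + O\right)$ ($U{\left(O \right)} = -2 + \frac{\left(O + O\right) \left(O - 35\right)}{2} = -2 + \frac{2 O \left(-35 + O\right)}{2} = -2 + O \left(-35 + O\right)$)
$- U{\left(-93 \right)} = - (-2 + \left(-93\right)^{2} - -3255) = - (-2 + 8649 + 3255) = \left(-1\right) 11902 = -11902$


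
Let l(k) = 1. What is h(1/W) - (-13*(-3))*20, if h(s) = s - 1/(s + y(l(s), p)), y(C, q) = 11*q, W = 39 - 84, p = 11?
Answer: -191091869/244980 ≈ -780.03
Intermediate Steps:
W = -45
h(s) = s - 1/(121 + s) (h(s) = s - 1/(s + 11*11) = s - 1/(s + 121) = s - 1/(121 + s))
h(1/W) - (-13*(-3))*20 = (-1 + (1/(-45))**2 + 121/(-45))/(121 + 1/(-45)) - (-13*(-3))*20 = (-1 + (-1/45)**2 + 121*(-1/45))/(121 - 1/45) - 39*20 = (-1 + 1/2025 - 121/45)/(5444/45) - 1*780 = (45/5444)*(-7469/2025) - 780 = -7469/244980 - 780 = -191091869/244980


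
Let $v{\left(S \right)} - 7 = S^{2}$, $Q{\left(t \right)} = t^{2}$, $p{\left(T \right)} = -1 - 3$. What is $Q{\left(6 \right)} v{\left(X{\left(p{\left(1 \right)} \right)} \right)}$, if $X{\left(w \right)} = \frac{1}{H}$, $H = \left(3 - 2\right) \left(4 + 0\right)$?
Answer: $\frac{1017}{4} \approx 254.25$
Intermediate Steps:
$p{\left(T \right)} = -4$ ($p{\left(T \right)} = -1 - 3 = -4$)
$H = 4$ ($H = 1 \cdot 4 = 4$)
$X{\left(w \right)} = \frac{1}{4}$
$v{\left(S \right)} = 7 + S^{2}$
$Q{\left(6 \right)} v{\left(X{\left(p{\left(1 \right)} \right)} \right)} = 6^{2} \left(7 + \left(\frac{1}{4}\right)^{2}\right) = 36 \left(7 + \frac{1}{16}\right) = 36 \cdot \frac{113}{16} = \frac{1017}{4}$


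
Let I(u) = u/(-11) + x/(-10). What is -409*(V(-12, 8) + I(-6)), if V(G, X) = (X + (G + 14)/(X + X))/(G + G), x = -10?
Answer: -1042541/2112 ≈ -493.63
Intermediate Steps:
I(u) = 1 - u/11 (I(u) = u/(-11) - 10/(-10) = u*(-1/11) - 10*(-⅒) = -u/11 + 1 = 1 - u/11)
V(G, X) = (X + (14 + G)/(2*X))/(2*G) (V(G, X) = (X + (14 + G)/((2*X)))/((2*G)) = (X + (14 + G)*(1/(2*X)))*(1/(2*G)) = (X + (14 + G)/(2*X))*(1/(2*G)) = (X + (14 + G)/(2*X))/(2*G))
-409*(V(-12, 8) + I(-6)) = -409*((¼)*(14 - 12 + 2*8²)/(-12*8) + (1 - 1/11*(-6))) = -409*((¼)*(-1/12)*(⅛)*(14 - 12 + 2*64) + (1 + 6/11)) = -409*((¼)*(-1/12)*(⅛)*(14 - 12 + 128) + 17/11) = -409*((¼)*(-1/12)*(⅛)*130 + 17/11) = -409*(-65/192 + 17/11) = -409*2549/2112 = -1042541/2112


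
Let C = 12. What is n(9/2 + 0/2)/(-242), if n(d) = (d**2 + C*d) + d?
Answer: -315/968 ≈ -0.32541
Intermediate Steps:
n(d) = d**2 + 13*d (n(d) = (d**2 + 12*d) + d = d**2 + 13*d)
n(9/2 + 0/2)/(-242) = ((9/2 + 0/2)*(13 + (9/2 + 0/2)))/(-242) = ((9*(1/2) + 0*(1/2))*(13 + (9*(1/2) + 0*(1/2))))*(-1/242) = ((9/2 + 0)*(13 + (9/2 + 0)))*(-1/242) = (9*(13 + 9/2)/2)*(-1/242) = ((9/2)*(35/2))*(-1/242) = (315/4)*(-1/242) = -315/968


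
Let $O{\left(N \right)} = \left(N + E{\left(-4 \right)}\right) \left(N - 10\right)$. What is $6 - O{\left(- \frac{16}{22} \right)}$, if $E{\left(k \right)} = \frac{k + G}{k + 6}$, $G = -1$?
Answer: $- \frac{3463}{121} \approx -28.62$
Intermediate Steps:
$E{\left(k \right)} = \frac{-1 + k}{6 + k}$ ($E{\left(k \right)} = \frac{k - 1}{k + 6} = \frac{-1 + k}{6 + k}$)
$O{\left(N \right)} = \left(-10 + N\right) \left(- \frac{5}{2} + N\right)$ ($O{\left(N \right)} = \left(N + \frac{-1 - 4}{6 - 4}\right) \left(N - 10\right) = \left(N + \frac{1}{2} \left(-5\right)\right) \left(-10 + N\right) = \left(N - \frac{5}{2}\right) \left(-10 + N\right) = \left(- \frac{5}{2} + N\right) \left(-10 + N\right) = \left(-10 + N\right) \left(- \frac{5}{2} + N\right)$)
$6 - O{\left(- \frac{16}{22} \right)} = 6 - \left(25 + \left(- \frac{16}{22}\right)^{2} - \frac{25 \left(- \frac{16}{22}\right)}{2}\right) = 6 - \left(25 + \left(\left(-16\right) \frac{1}{22}\right)^{2} - \frac{25 \left(\left(-16\right) \frac{1}{22}\right)}{2}\right) = 6 - \left(25 + \left(- \frac{8}{11}\right)^{2} - - \frac{100}{11}\right) = 6 - \left(25 + \frac{64}{121} + \frac{100}{11}\right) = 6 - \frac{4189}{121} = - \frac{3463}{121}$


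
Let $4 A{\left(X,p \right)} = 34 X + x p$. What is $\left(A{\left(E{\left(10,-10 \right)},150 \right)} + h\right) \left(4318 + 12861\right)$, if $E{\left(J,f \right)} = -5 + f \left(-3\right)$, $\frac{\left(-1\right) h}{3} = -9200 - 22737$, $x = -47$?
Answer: $1619309719$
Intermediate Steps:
$h = 95811$ ($h = - 3 \left(-9200 - 22737\right) = \left(-3\right) \left(-31937\right) = 95811$)
$E{\left(J,f \right)} = -5 - 3 f$
$A{\left(X,p \right)} = - \frac{47 p}{4} + \frac{17 X}{2}$ ($A{\left(X,p \right)} = \frac{34 X - 47 p}{4} = \frac{- 47 p + 34 X}{4} = - \frac{47 p}{4} + \frac{17 X}{2}$)
$\left(A{\left(E{\left(10,-10 \right)},150 \right)} + h\right) \left(4318 + 12861\right) = \left(\left(\left(- \frac{47}{4}\right) 150 + \frac{17 \left(-5 - -30\right)}{2}\right) + 95811\right) \left(4318 + 12861\right) = \left(\left(- \frac{3525}{2} + \frac{17 \left(-5 + 30\right)}{2}\right) + 95811\right) 17179 = \left(\left(- \frac{3525}{2} + \frac{17}{2} \cdot 25\right) + 95811\right) 17179 = \left(\left(- \frac{3525}{2} + \frac{425}{2}\right) + 95811\right) 17179 = \left(-1550 + 95811\right) 17179 = 94261 \cdot 17179 = 1619309719$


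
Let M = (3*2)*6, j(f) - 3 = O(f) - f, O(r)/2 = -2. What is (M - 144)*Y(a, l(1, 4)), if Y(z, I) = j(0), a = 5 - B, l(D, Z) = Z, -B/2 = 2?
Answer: 108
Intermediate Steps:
B = -4 (B = -2*2 = -4)
O(r) = -4 (O(r) = 2*(-2) = -4)
a = 9 (a = 5 - 1*(-4) = 5 + 4 = 9)
j(f) = -1 - f (j(f) = 3 + (-4 - f) = -1 - f)
Y(z, I) = -1 (Y(z, I) = -1 - 1*0 = -1 + 0 = -1)
M = 36 (M = 6*6 = 36)
(M - 144)*Y(a, l(1, 4)) = (36 - 144)*(-1) = -108*(-1) = 108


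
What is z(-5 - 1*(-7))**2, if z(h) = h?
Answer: 4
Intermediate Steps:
z(-5 - 1*(-7))**2 = (-5 - 1*(-7))**2 = (-5 + 7)**2 = 2**2 = 4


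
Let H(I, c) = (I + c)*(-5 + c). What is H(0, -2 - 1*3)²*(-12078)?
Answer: -30195000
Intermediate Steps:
H(I, c) = (-5 + c)*(I + c)
H(0, -2 - 1*3)²*(-12078) = ((-2 - 1*3)² - 5*0 - 5*(-2 - 1*3) + 0*(-2 - 1*3))²*(-12078) = ((-2 - 3)² + 0 - 5*(-2 - 3) + 0*(-2 - 3))²*(-12078) = ((-5)² + 0 - 5*(-5) + 0*(-5))²*(-12078) = (25 + 0 + 25 + 0)²*(-12078) = 50²*(-12078) = 2500*(-12078) = -30195000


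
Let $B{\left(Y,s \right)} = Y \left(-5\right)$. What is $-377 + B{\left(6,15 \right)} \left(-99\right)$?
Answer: $2593$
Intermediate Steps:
$B{\left(Y,s \right)} = - 5 Y$
$-377 + B{\left(6,15 \right)} \left(-99\right) = -377 + \left(-5\right) 6 \left(-99\right) = -377 - -2970 = -377 + 2970 = 2593$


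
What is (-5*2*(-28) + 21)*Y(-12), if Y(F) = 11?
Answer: 3311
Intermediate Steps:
(-5*2*(-28) + 21)*Y(-12) = (-5*2*(-28) + 21)*11 = (-10*(-28) + 21)*11 = (280 + 21)*11 = 301*11 = 3311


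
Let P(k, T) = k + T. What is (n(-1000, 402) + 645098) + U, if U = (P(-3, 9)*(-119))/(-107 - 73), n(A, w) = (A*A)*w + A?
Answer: 12079323059/30 ≈ 4.0264e+8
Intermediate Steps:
n(A, w) = A + w*A**2 (n(A, w) = A**2*w + A = w*A**2 + A = A + w*A**2)
P(k, T) = T + k
U = 119/30 (U = ((9 - 3)*(-119))/(-107 - 73) = (6*(-119))/(-180) = -714*(-1/180) = 119/30 ≈ 3.9667)
(n(-1000, 402) + 645098) + U = (-1000*(1 - 1000*402) + 645098) + 119/30 = (-1000*(1 - 402000) + 645098) + 119/30 = (-1000*(-401999) + 645098) + 119/30 = (401999000 + 645098) + 119/30 = 402644098 + 119/30 = 12079323059/30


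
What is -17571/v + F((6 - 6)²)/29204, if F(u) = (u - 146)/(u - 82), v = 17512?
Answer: -5259401117/5242059592 ≈ -1.0033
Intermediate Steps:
F(u) = (-146 + u)/(-82 + u)
-17571/v + F((6 - 6)²)/29204 = -17571/17512 + ((-146 + (6 - 6)²)/(-82 + (6 - 6)²))/29204 = -17571*1/17512 + ((-146 + 0²)/(-82 + 0²))*(1/29204) = -17571/17512 + ((-146 + 0)/(-82 + 0))*(1/29204) = -17571/17512 + (-146/(-82))*(1/29204) = -17571/17512 - 1/82*(-146)*(1/29204) = -17571/17512 + (73/41)*(1/29204) = -17571/17512 + 73/1197364 = -5259401117/5242059592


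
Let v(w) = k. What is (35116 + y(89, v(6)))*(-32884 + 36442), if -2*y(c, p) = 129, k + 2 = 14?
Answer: 124713237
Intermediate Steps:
k = 12 (k = -2 + 14 = 12)
v(w) = 12
y(c, p) = -129/2 (y(c, p) = -½*129 = -129/2)
(35116 + y(89, v(6)))*(-32884 + 36442) = (35116 - 129/2)*(-32884 + 36442) = (70103/2)*3558 = 124713237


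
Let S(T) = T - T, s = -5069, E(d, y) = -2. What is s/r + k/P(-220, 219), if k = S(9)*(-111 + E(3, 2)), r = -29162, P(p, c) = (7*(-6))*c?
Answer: 5069/29162 ≈ 0.17382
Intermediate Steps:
P(p, c) = -42*c
S(T) = 0
k = 0 (k = 0*(-111 - 2) = 0*(-113) = 0)
s/r + k/P(-220, 219) = -5069/(-29162) + 0/((-42*219)) = -5069*(-1/29162) + 0/(-9198) = 5069/29162 + 0*(-1/9198) = 5069/29162 + 0 = 5069/29162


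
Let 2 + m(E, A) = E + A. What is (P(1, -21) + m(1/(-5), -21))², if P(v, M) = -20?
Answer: 46656/25 ≈ 1866.2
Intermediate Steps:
m(E, A) = -2 + A + E (m(E, A) = -2 + (E + A) = -2 + (A + E) = -2 + A + E)
(P(1, -21) + m(1/(-5), -21))² = (-20 + (-2 - 21 + 1/(-5)))² = (-20 + (-2 - 21 - ⅕))² = (-20 - 116/5)² = (-216/5)² = 46656/25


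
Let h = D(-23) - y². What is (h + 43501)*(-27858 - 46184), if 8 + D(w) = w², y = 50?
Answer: -3074371924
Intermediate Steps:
D(w) = -8 + w²
h = -1979 (h = (-8 + (-23)²) - 1*50² = (-8 + 529) - 1*2500 = 521 - 2500 = -1979)
(h + 43501)*(-27858 - 46184) = (-1979 + 43501)*(-27858 - 46184) = 41522*(-74042) = -3074371924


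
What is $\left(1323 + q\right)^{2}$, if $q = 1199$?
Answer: $6360484$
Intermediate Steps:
$\left(1323 + q\right)^{2} = \left(1323 + 1199\right)^{2} = 2522^{2} = 6360484$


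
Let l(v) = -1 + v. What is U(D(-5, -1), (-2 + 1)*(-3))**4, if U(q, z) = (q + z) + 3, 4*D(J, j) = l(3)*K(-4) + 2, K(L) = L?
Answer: 6561/16 ≈ 410.06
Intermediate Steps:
D(J, j) = -3/2 (D(J, j) = ((-1 + 3)*(-4) + 2)/4 = (2*(-4) + 2)/4 = (-8 + 2)/4 = (1/4)*(-6) = -3/2)
U(q, z) = 3 + q + z
U(D(-5, -1), (-2 + 1)*(-3))**4 = (3 - 3/2 + (-2 + 1)*(-3))**4 = (3 - 3/2 - 1*(-3))**4 = (3 - 3/2 + 3)**4 = (9/2)**4 = 6561/16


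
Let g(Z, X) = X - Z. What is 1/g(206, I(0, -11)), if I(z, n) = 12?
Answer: -1/194 ≈ -0.0051546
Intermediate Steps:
1/g(206, I(0, -11)) = 1/(12 - 1*206) = 1/(12 - 206) = 1/(-194) = -1/194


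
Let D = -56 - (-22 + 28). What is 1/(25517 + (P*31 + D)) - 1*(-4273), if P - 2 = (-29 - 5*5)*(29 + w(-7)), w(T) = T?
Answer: 48331902/11311 ≈ 4273.0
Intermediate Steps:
P = -1186 (P = 2 + (-29 - 5*5)*(29 - 7) = 2 + (-29 - 25)*22 = 2 - 54*22 = 2 - 1188 = -1186)
D = -62 (D = -56 - 1*6 = -56 - 6 = -62)
1/(25517 + (P*31 + D)) - 1*(-4273) = 1/(25517 + (-1186*31 - 62)) - 1*(-4273) = 1/(25517 + (-36766 - 62)) + 4273 = 1/(25517 - 36828) + 4273 = 1/(-11311) + 4273 = -1/11311 + 4273 = 48331902/11311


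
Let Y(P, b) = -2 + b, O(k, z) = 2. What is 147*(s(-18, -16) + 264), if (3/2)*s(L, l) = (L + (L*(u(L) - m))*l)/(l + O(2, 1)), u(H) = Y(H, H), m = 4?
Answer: 87318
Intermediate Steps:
u(H) = -2 + H
s(L, l) = 2*(L + L*l*(-6 + L))/(3*(2 + l)) (s(L, l) = 2*((L + (L*((-2 + L) - 1*4))*l)/(l + 2))/3 = 2*((L + (L*((-2 + L) - 4))*l)/(2 + l))/3 = 2*((L + (L*(-6 + L))*l)/(2 + l))/3 = 2*((L + L*l*(-6 + L))/(2 + l))/3 = 2*(L + L*l*(-6 + L))/(3*(2 + l)))
147*(s(-18, -16) + 264) = 147*((2/3)*(-18)*(1 - 6*(-16) - 18*(-16))/(2 - 16) + 264) = 147*((2/3)*(-18)*(1 + 96 + 288)/(-14) + 264) = 147*((2/3)*(-18)*(-1/14)*385 + 264) = 147*(330 + 264) = 147*594 = 87318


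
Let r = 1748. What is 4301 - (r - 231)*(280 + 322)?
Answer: -908933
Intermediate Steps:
4301 - (r - 231)*(280 + 322) = 4301 - (1748 - 231)*(280 + 322) = 4301 - 1517*602 = 4301 - 1*913234 = 4301 - 913234 = -908933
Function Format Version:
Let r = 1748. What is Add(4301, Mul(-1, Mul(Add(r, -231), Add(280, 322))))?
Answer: -908933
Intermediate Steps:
Add(4301, Mul(-1, Mul(Add(r, -231), Add(280, 322)))) = Add(4301, Mul(-1, Mul(Add(1748, -231), Add(280, 322)))) = Add(4301, Mul(-1, Mul(1517, 602))) = Add(4301, Mul(-1, 913234)) = Add(4301, -913234) = -908933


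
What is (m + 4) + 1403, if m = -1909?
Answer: -502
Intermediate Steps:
(m + 4) + 1403 = (-1909 + 4) + 1403 = -1905 + 1403 = -502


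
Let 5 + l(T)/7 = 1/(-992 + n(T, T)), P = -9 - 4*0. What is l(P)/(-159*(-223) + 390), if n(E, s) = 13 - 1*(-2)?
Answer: -4886/5003217 ≈ -0.00097657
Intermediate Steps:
n(E, s) = 15 (n(E, s) = 13 + 2 = 15)
P = -9 (P = -9 + 0 = -9)
l(T) = -34202/977 (l(T) = -35 + 7/(-992 + 15) = -35 + 7/(-977) = -35 + 7*(-1/977) = -35 - 7/977 = -34202/977)
l(P)/(-159*(-223) + 390) = -34202/(977*(-159*(-223) + 390)) = -34202/(977*(35457 + 390)) = -34202/977/35847 = -34202/977*1/35847 = -4886/5003217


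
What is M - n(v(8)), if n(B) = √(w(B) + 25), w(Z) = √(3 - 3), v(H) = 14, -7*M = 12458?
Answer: -12493/7 ≈ -1784.7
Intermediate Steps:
M = -12458/7 (M = -⅐*12458 = -12458/7 ≈ -1779.7)
w(Z) = 0 (w(Z) = √0 = 0)
n(B) = 5 (n(B) = √(0 + 25) = √25 = 5)
M - n(v(8)) = -12458/7 - 1*5 = -12458/7 - 5 = -12493/7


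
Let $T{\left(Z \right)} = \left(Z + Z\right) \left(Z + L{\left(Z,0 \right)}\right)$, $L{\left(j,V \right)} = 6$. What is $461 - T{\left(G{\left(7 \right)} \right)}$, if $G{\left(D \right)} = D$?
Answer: $279$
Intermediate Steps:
$T{\left(Z \right)} = 2 Z \left(6 + Z\right)$ ($T{\left(Z \right)} = \left(Z + Z\right) \left(Z + 6\right) = 2 Z \left(6 + Z\right)$)
$461 - T{\left(G{\left(7 \right)} \right)} = 461 - 2 \cdot 7 \left(6 + 7\right) = 461 - 2 \cdot 7 \cdot 13 = 461 - 182 = 279$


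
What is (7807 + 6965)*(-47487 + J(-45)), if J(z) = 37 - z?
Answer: -700266660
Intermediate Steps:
(7807 + 6965)*(-47487 + J(-45)) = (7807 + 6965)*(-47487 + (37 - 1*(-45))) = 14772*(-47487 + (37 + 45)) = 14772*(-47487 + 82) = 14772*(-47405) = -700266660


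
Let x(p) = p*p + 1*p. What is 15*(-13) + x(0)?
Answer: -195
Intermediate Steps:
x(p) = p + p**2 (x(p) = p**2 + p = p + p**2)
15*(-13) + x(0) = 15*(-13) + 0*(1 + 0) = -195 + 0*1 = -195 + 0 = -195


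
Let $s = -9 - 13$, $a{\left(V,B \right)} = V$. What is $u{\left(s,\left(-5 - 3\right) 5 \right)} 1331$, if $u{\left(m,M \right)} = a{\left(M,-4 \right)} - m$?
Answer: $-23958$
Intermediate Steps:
$s = -22$ ($s = -9 - 13 = -22$)
$u{\left(m,M \right)} = M - m$
$u{\left(s,\left(-5 - 3\right) 5 \right)} 1331 = \left(\left(-5 - 3\right) 5 - -22\right) 1331 = \left(\left(-8\right) 5 + 22\right) 1331 = \left(-40 + 22\right) 1331 = \left(-18\right) 1331 = -23958$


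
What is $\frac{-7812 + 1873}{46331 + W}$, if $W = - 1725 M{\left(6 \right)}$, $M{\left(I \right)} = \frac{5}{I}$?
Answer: $- \frac{11878}{89787} \approx -0.13229$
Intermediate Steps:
$W = - \frac{2875}{2}$ ($W = - 1725 \cdot \frac{5}{6} = - 1725 \cdot 5 \cdot \frac{1}{6} = \left(-1725\right) \frac{5}{6} = - \frac{2875}{2} \approx -1437.5$)
$\frac{-7812 + 1873}{46331 + W} = \frac{-7812 + 1873}{46331 - \frac{2875}{2}} = - \frac{5939}{\frac{89787}{2}} = \left(-5939\right) \frac{2}{89787} = - \frac{11878}{89787}$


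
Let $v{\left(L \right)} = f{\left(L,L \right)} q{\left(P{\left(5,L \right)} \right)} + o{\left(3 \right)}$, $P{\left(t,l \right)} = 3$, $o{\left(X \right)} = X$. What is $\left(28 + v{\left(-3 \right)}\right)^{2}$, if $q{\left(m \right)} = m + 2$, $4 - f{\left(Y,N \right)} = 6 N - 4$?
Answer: $25921$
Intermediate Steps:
$f{\left(Y,N \right)} = 8 - 6 N$ ($f{\left(Y,N \right)} = 4 - \left(6 N - 4\right) = 4 - \left(-4 + 6 N\right) = 8 - 6 N$)
$q{\left(m \right)} = 2 + m$
$v{\left(L \right)} = 43 - 30 L$ ($v{\left(L \right)} = \left(8 - 6 L\right) \left(2 + 3\right) + 3 = \left(8 - 6 L\right) 5 + 3 = \left(40 - 30 L\right) + 3 = 43 - 30 L$)
$\left(28 + v{\left(-3 \right)}\right)^{2} = \left(28 + \left(43 - -90\right)\right)^{2} = \left(28 + \left(43 + 90\right)\right)^{2} = \left(28 + 133\right)^{2} = 161^{2} = 25921$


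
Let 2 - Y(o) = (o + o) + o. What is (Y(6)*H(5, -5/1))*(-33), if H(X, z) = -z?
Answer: 2640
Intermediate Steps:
Y(o) = 2 - 3*o (Y(o) = 2 - ((o + o) + o) = 2 - (2*o + o) = 2 - 3*o)
(Y(6)*H(5, -5/1))*(-33) = ((2 - 3*6)*(-(-5)/1))*(-33) = ((2 - 18)*(-(-5)))*(-33) = -(-16)*(-5)*(-33) = -16*5*(-33) = -80*(-33) = 2640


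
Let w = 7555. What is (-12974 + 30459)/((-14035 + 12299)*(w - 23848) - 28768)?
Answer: 3497/5651176 ≈ 0.00061881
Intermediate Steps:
(-12974 + 30459)/((-14035 + 12299)*(w - 23848) - 28768) = (-12974 + 30459)/((-14035 + 12299)*(7555 - 23848) - 28768) = 17485/(-1736*(-16293) - 28768) = 17485/(28284648 - 28768) = 17485/28255880 = 17485*(1/28255880) = 3497/5651176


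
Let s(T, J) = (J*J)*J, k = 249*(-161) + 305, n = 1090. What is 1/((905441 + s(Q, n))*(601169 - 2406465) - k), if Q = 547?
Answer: -1/2339545262559752 ≈ -4.2743e-16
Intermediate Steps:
k = -39784 (k = -40089 + 305 = -39784)
s(T, J) = J³ (s(T, J) = J²*J = J³)
1/((905441 + s(Q, n))*(601169 - 2406465) - k) = 1/((905441 + 1090³)*(601169 - 2406465) - 1*(-39784)) = 1/((905441 + 1295029000)*(-1805296) + 39784) = 1/(1295934441*(-1805296) + 39784) = 1/(-2339545262599536 + 39784) = 1/(-2339545262559752) = -1/2339545262559752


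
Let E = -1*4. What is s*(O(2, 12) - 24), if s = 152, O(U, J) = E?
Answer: -4256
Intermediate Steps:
E = -4
O(U, J) = -4
s*(O(2, 12) - 24) = 152*(-4 - 24) = 152*(-28) = -4256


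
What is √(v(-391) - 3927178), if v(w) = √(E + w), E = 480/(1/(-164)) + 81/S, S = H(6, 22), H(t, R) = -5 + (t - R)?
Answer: √(-192431722 + 14*I*√969157)/7 ≈ 0.070967 + 1981.7*I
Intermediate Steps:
H(t, R) = -5 + t - R
S = -21 (S = -5 + 6 - 1*22 = -5 + 6 - 22 = -21)
E = -551067/7 (E = 480/(1/(-164)) + 81/(-21) = 480/(-1/164) + 81*(-1/21) = 480*(-164) - 27/7 = -78720 - 27/7 = -551067/7 ≈ -78724.)
v(w) = √(-551067/7 + w)
√(v(-391) - 3927178) = √(√(-3857469 + 49*(-391))/7 - 3927178) = √(√(-3857469 - 19159)/7 - 3927178) = √(√(-3876628)/7 - 3927178) = √((2*I*√969157)/7 - 3927178) = √(2*I*√969157/7 - 3927178) = √(-3927178 + 2*I*√969157/7)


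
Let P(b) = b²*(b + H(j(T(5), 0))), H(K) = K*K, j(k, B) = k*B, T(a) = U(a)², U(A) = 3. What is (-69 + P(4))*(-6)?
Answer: 30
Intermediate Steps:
T(a) = 9 (T(a) = 3² = 9)
j(k, B) = B*k
H(K) = K²
P(b) = b³ (P(b) = b²*(b + (0*9)²) = b²*(b + 0²) = b²*(b + 0) = b²*b = b³)
(-69 + P(4))*(-6) = (-69 + 4³)*(-6) = (-69 + 64)*(-6) = -5*(-6) = 30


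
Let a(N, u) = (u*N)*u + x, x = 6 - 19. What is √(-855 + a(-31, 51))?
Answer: I*√81499 ≈ 285.48*I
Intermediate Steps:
x = -13
a(N, u) = -13 + N*u² (a(N, u) = (u*N)*u - 13 = (N*u)*u - 13 = N*u² - 13 = -13 + N*u²)
√(-855 + a(-31, 51)) = √(-855 + (-13 - 31*51²)) = √(-855 + (-13 - 31*2601)) = √(-855 + (-13 - 80631)) = √(-855 - 80644) = √(-81499) = I*√81499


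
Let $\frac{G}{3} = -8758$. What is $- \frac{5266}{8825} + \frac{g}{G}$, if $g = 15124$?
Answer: $- \frac{135914092}{115934025} \approx -1.1723$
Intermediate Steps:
$G = -26274$ ($G = 3 \left(-8758\right) = -26274$)
$- \frac{5266}{8825} + \frac{g}{G} = - \frac{5266}{8825} + \frac{15124}{-26274} = \left(-5266\right) \frac{1}{8825} + 15124 \left(- \frac{1}{26274}\right) = - \frac{5266}{8825} - \frac{7562}{13137} = - \frac{135914092}{115934025}$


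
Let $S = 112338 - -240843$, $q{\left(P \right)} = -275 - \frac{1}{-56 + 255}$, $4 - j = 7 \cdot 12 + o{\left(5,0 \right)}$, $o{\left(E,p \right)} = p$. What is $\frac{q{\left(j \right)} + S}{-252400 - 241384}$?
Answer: $- \frac{70228293}{98263016} \approx -0.7147$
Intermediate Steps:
$j = -80$ ($j = 4 - \left(7 \cdot 12 + 0\right) = 4 - \left(84 + 0\right) = 4 - 84 = -80$)
$q{\left(P \right)} = - \frac{54726}{199}$ ($q{\left(P \right)} = -275 - \frac{1}{199} = - \frac{54726}{199}$)
$S = 353181$ ($S = 112338 + 240843 = 353181$)
$\frac{q{\left(j \right)} + S}{-252400 - 241384} = \frac{- \frac{54726}{199} + 353181}{-252400 - 241384} = \frac{70228293}{199 \left(-493784\right)} = \frac{70228293}{199} \left(- \frac{1}{493784}\right) = - \frac{70228293}{98263016}$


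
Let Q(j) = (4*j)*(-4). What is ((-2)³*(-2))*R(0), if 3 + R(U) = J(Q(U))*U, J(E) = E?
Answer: -48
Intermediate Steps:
Q(j) = -16*j
R(U) = -3 - 16*U² (R(U) = -3 + (-16*U)*U = -3 - 16*U²)
((-2)³*(-2))*R(0) = ((-2)³*(-2))*(-3 - 16*0²) = (-8*(-2))*(-3 - 16*0) = 16*(-3 + 0) = 16*(-3) = -48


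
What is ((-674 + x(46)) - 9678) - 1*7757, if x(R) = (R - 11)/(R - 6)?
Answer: -144865/8 ≈ -18108.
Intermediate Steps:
x(R) = (-11 + R)/(-6 + R)
((-674 + x(46)) - 9678) - 1*7757 = ((-674 + (-11 + 46)/(-6 + 46)) - 9678) - 1*7757 = ((-674 + 35/40) - 9678) - 7757 = ((-674 + (1/40)*35) - 9678) - 7757 = ((-674 + 7/8) - 9678) - 7757 = (-5385/8 - 9678) - 7757 = -82809/8 - 7757 = -144865/8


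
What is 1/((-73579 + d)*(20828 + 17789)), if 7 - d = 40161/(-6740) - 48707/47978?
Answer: -7029820/19970738781002579 ≈ -3.5201e-10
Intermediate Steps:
d = 2259365839/161685860 (d = 7 - (40161/(-6740) - 48707/47978) = 7 - (40161*(-1/6740) - 48707*1/47978) = 7 - (-40161/6740 - 48707/47978) = 7 - 1*(-1127564819/161685860) = 7 + 1127564819/161685860 = 2259365839/161685860 ≈ 13.974)
1/((-73579 + d)*(20828 + 17789)) = 1/((-73579 + 2259365839/161685860)*(20828 + 17789)) = 1/(-11894424527101/161685860*38617) = -161685860/11894424527101*1/38617 = -7029820/19970738781002579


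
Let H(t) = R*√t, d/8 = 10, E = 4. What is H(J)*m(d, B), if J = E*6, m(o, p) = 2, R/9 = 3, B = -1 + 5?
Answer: 108*√6 ≈ 264.54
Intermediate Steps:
d = 80 (d = 8*10 = 80)
B = 4
R = 27 (R = 9*3 = 27)
J = 24 (J = 4*6 = 24)
H(t) = 27*√t
H(J)*m(d, B) = (27*√24)*2 = (27*(2*√6))*2 = (54*√6)*2 = 108*√6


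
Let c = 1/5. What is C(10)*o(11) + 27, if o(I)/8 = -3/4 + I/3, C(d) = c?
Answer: 95/3 ≈ 31.667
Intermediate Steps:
c = ⅕ ≈ 0.20000
C(d) = ⅕
o(I) = -6 + 8*I/3 (o(I) = 8*(-3/4 + I/3) = 8*(-3*¼ + I*(⅓)) = 8*(-¾ + I/3) = -6 + 8*I/3)
C(10)*o(11) + 27 = (-6 + (8/3)*11)/5 + 27 = (-6 + 88/3)/5 + 27 = (⅕)*(70/3) + 27 = 14/3 + 27 = 95/3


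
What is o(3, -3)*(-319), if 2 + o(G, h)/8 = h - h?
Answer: 5104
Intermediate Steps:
o(G, h) = -16 (o(G, h) = -16 + 8*(h - h) = -16 + 8*0 = -16 + 0 = -16)
o(3, -3)*(-319) = -16*(-319) = 5104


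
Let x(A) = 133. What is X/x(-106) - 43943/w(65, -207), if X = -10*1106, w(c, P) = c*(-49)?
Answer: -4197383/60515 ≈ -69.361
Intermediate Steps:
w(c, P) = -49*c
X = -11060
X/x(-106) - 43943/w(65, -207) = -11060/133 - 43943/((-49*65)) = -11060*1/133 - 43943/(-3185) = -1580/19 - 43943*(-1/3185) = -1580/19 + 43943/3185 = -4197383/60515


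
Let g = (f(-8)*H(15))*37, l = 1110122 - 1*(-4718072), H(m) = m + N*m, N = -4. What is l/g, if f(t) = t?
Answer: 2914097/6660 ≈ 437.55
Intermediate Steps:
H(m) = -3*m (H(m) = m - 4*m = -3*m)
l = 5828194 (l = 1110122 + 4718072 = 5828194)
g = 13320 (g = -(-24)*15*37 = -8*(-45)*37 = 360*37 = 13320)
l/g = 5828194/13320 = 5828194*(1/13320) = 2914097/6660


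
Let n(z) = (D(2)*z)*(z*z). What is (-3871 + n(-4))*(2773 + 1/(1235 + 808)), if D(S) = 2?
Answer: -7551764920/681 ≈ -1.1089e+7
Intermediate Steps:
n(z) = 2*z**3 (n(z) = (2*z)*(z*z) = (2*z)*z**2 = 2*z**3)
(-3871 + n(-4))*(2773 + 1/(1235 + 808)) = (-3871 + 2*(-4)**3)*(2773 + 1/(1235 + 808)) = (-3871 + 2*(-64))*(2773 + 1/2043) = (-3871 - 128)*(2773 + 1/2043) = -3999*5665240/2043 = -7551764920/681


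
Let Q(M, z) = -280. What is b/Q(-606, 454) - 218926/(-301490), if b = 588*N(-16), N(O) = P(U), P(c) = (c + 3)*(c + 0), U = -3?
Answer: 109463/150745 ≈ 0.72615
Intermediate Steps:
P(c) = c*(3 + c) (P(c) = (3 + c)*c = c*(3 + c))
N(O) = 0 (N(O) = -3*(3 - 3) = -3*0 = 0)
b = 0 (b = 588*0 = 0)
b/Q(-606, 454) - 218926/(-301490) = 0/(-280) - 218926/(-301490) = 0*(-1/280) - 218926*(-1/301490) = 0 + 109463/150745 = 109463/150745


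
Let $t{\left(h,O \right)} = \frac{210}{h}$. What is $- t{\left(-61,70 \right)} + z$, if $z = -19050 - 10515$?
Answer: $- \frac{1803255}{61} \approx -29562.0$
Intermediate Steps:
$z = -29565$ ($z = -19050 - 10515 = -29565$)
$- t{\left(-61,70 \right)} + z = - \frac{210}{-61} - 29565 = - \frac{210 \left(-1\right)}{61} - 29565 = \left(-1\right) \left(- \frac{210}{61}\right) - 29565 = \frac{210}{61} - 29565 = - \frac{1803255}{61}$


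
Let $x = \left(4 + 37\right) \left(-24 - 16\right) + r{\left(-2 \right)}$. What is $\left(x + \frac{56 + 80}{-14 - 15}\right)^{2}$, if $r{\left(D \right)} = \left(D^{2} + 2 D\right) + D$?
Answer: $\frac{2280444516}{841} \approx 2.7116 \cdot 10^{6}$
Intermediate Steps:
$r{\left(D \right)} = D^{2} + 3 D$
$x = -1642$ ($x = \left(4 + 37\right) \left(-24 - 16\right) - 2 \left(3 - 2\right) = 41 \left(-40\right) - 2 = -1640 - 2 = -1642$)
$\left(x + \frac{56 + 80}{-14 - 15}\right)^{2} = \left(-1642 + \frac{56 + 80}{-14 - 15}\right)^{2} = \left(-1642 + \frac{136}{-29}\right)^{2} = \left(-1642 + 136 \left(- \frac{1}{29}\right)\right)^{2} = \left(-1642 - \frac{136}{29}\right)^{2} = \left(- \frac{47754}{29}\right)^{2} = \frac{2280444516}{841}$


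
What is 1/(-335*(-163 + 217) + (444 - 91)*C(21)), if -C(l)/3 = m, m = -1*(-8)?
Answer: -1/26562 ≈ -3.7648e-5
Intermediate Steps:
m = 8
C(l) = -24 (C(l) = -3*8 = -24)
1/(-335*(-163 + 217) + (444 - 91)*C(21)) = 1/(-335*(-163 + 217) + (444 - 91)*(-24)) = 1/(-335*54 + 353*(-24)) = 1/(-18090 - 8472) = 1/(-26562) = -1/26562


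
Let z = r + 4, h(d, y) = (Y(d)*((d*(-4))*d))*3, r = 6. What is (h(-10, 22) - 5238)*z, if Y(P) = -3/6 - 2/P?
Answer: -48780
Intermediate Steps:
Y(P) = -1/2 - 2/P (Y(P) = -3*1/6 - 2/P = -1/2 - 2/P)
h(d, y) = -6*d*(-4 - d) (h(d, y) = (((-4 - d)/(2*d))*((d*(-4))*d))*3 = (((-4 - d)/(2*d))*((-4*d)*d))*3 = (((-4 - d)/(2*d))*(-4*d**2))*3 = -2*d*(-4 - d)*3 = -6*d*(-4 - d))
z = 10 (z = 6 + 4 = 10)
(h(-10, 22) - 5238)*z = (6*(-10)*(4 - 10) - 5238)*10 = (6*(-10)*(-6) - 5238)*10 = (360 - 5238)*10 = -4878*10 = -48780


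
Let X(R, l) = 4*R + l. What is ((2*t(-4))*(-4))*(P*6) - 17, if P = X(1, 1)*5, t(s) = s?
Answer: 4783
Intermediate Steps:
X(R, l) = l + 4*R
P = 25 (P = (1 + 4*1)*5 = (1 + 4)*5 = 5*5 = 25)
((2*t(-4))*(-4))*(P*6) - 17 = ((2*(-4))*(-4))*(25*6) - 17 = -8*(-4)*150 - 17 = 32*150 - 17 = 4800 - 17 = 4783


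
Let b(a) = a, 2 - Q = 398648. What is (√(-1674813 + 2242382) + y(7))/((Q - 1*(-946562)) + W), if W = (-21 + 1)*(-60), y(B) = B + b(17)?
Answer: 6/137279 + √567569/549116 ≈ 0.0014157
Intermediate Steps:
Q = -398646 (Q = 2 - 1*398648 = 2 - 398648 = -398646)
y(B) = 17 + B (y(B) = B + 17 = 17 + B)
W = 1200 (W = -20*(-60) = 1200)
(√(-1674813 + 2242382) + y(7))/((Q - 1*(-946562)) + W) = (√(-1674813 + 2242382) + (17 + 7))/((-398646 - 1*(-946562)) + 1200) = (√567569 + 24)/((-398646 + 946562) + 1200) = (24 + √567569)/(547916 + 1200) = (24 + √567569)/549116 = (24 + √567569)*(1/549116) = 6/137279 + √567569/549116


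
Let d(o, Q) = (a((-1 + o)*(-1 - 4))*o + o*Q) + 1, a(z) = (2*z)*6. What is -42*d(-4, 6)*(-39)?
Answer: -2003274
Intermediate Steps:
a(z) = 12*z
d(o, Q) = 1 + Q*o + o*(60 - 60*o) (d(o, Q) = ((12*((-1 + o)*(-1 - 4)))*o + o*Q) + 1 = ((12*((-1 + o)*(-5)))*o + Q*o) + 1 = ((12*(5 - 5*o))*o + Q*o) + 1 = ((60 - 60*o)*o + Q*o) + 1 = (o*(60 - 60*o) + Q*o) + 1 = (Q*o + o*(60 - 60*o)) + 1 = 1 + Q*o + o*(60 - 60*o))
-42*d(-4, 6)*(-39) = -42*(1 + 6*(-4) - 60*(-4)*(-1 - 4))*(-39) = -42*(1 - 24 - 60*(-4)*(-5))*(-39) = -42*(1 - 24 - 1200)*(-39) = -42*(-1223)*(-39) = 51366*(-39) = -2003274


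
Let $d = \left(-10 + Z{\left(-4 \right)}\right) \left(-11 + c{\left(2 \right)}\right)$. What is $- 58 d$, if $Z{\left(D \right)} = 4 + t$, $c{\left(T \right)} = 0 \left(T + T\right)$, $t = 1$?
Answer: $-3190$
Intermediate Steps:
$c{\left(T \right)} = 0$ ($c{\left(T \right)} = 0 \cdot 2 T = 0$)
$Z{\left(D \right)} = 5$ ($Z{\left(D \right)} = 4 + 1 = 5$)
$d = 55$ ($d = \left(-10 + 5\right) \left(-11 + 0\right) = \left(-5\right) \left(-11\right) = 55$)
$- 58 d = \left(-58\right) 55 = -3190$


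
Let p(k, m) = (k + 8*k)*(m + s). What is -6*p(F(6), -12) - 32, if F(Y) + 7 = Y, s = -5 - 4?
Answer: -1166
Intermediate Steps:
s = -9
F(Y) = -7 + Y
p(k, m) = 9*k*(-9 + m) (p(k, m) = (k + 8*k)*(m - 9) = (9*k)*(-9 + m) = 9*k*(-9 + m))
-6*p(F(6), -12) - 32 = -54*(-7 + 6)*(-9 - 12) - 32 = -54*(-1)*(-21) - 32 = -6*189 - 32 = -1134 - 32 = -1166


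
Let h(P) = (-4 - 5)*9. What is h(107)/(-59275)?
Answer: 81/59275 ≈ 0.0013665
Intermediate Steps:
h(P) = -81 (h(P) = -9*9 = -81)
h(107)/(-59275) = -81/(-59275) = -81*(-1/59275) = 81/59275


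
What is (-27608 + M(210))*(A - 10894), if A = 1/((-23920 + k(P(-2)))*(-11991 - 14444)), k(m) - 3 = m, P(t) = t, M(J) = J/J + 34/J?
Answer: 19967131210295844662/66391370325 ≈ 3.0075e+8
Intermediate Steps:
M(J) = 1 + 34/J
k(m) = 3 + m
A = 1/632298765 (A = 1/((-23920 + (3 - 2))*(-11991 - 14444)) = 1/((-23920 + 1)*(-26435)) = 1/(-23919*(-26435)) = 1/632298765 ≈ 1.5815e-9)
(-27608 + M(210))*(A - 10894) = (-27608 + (34 + 210)/210)*(1/632298765 - 10894) = (-27608 + (1/210)*244)*(-6888262745909/632298765) = (-27608 + 122/105)*(-6888262745909/632298765) = -2898718/105*(-6888262745909/632298765) = 19967131210295844662/66391370325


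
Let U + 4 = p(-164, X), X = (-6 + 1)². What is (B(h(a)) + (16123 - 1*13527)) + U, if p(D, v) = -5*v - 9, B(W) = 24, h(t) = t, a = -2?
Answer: 2482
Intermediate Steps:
X = 25 (X = (-5)² = 25)
p(D, v) = -9 - 5*v
U = -138 (U = -4 + (-9 - 5*25) = -4 + (-9 - 125) = -4 - 134 = -138)
(B(h(a)) + (16123 - 1*13527)) + U = (24 + (16123 - 1*13527)) - 138 = (24 + (16123 - 13527)) - 138 = (24 + 2596) - 138 = 2620 - 138 = 2482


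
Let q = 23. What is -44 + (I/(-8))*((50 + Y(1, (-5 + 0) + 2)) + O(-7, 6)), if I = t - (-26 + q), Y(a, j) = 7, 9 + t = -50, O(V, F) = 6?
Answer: 397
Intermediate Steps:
t = -59 (t = -9 - 50 = -59)
I = -56 (I = -59 - (-26 + 23) = -59 - 1*(-3) = -59 + 3 = -56)
-44 + (I/(-8))*((50 + Y(1, (-5 + 0) + 2)) + O(-7, 6)) = -44 + (-56/(-8))*((50 + 7) + 6) = -44 + (-56*(-⅛))*(57 + 6) = -44 + 7*63 = -44 + 441 = 397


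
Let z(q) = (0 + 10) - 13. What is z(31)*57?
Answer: -171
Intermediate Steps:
z(q) = -3 (z(q) = 10 - 13 = -3)
z(31)*57 = -3*57 = -171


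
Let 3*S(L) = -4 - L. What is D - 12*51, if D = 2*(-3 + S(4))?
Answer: -1870/3 ≈ -623.33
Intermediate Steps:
S(L) = -4/3 - L/3 (S(L) = (-4 - L)/3 = -4/3 - L/3)
D = -34/3 (D = 2*(-3 + (-4/3 - ⅓*4)) = 2*(-3 + (-4/3 - 4/3)) = 2*(-3 - 8/3) = 2*(-17/3) = -34/3 ≈ -11.333)
D - 12*51 = -34/3 - 12*51 = -34/3 - 612 = -1870/3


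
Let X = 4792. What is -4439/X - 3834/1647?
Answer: -951243/292312 ≈ -3.2542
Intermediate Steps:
-4439/X - 3834/1647 = -4439/4792 - 3834/1647 = -4439*1/4792 - 3834*1/1647 = -4439/4792 - 142/61 = -951243/292312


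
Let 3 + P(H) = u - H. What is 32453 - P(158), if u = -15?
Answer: 32629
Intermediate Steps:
P(H) = -18 - H (P(H) = -3 + (-15 - H) = -18 - H)
32453 - P(158) = 32453 - (-18 - 1*158) = 32453 - (-18 - 158) = 32453 - 1*(-176) = 32453 + 176 = 32629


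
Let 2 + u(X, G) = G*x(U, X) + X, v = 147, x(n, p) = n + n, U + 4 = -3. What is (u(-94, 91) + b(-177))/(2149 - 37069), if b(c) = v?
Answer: 1223/34920 ≈ 0.035023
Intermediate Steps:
U = -7 (U = -4 - 3 = -7)
x(n, p) = 2*n
b(c) = 147
u(X, G) = -2 + X - 14*G (u(X, G) = -2 + (G*(2*(-7)) + X) = -2 + (G*(-14) + X) = -2 + (-14*G + X) = -2 + (X - 14*G) = -2 + X - 14*G)
(u(-94, 91) + b(-177))/(2149 - 37069) = ((-2 - 94 - 14*91) + 147)/(2149 - 37069) = ((-2 - 94 - 1274) + 147)/(-34920) = (-1370 + 147)*(-1/34920) = -1223*(-1/34920) = 1223/34920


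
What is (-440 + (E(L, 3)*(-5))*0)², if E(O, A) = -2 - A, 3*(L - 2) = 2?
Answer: 193600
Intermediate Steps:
L = 8/3 (L = 2 + (⅓)*2 = 2 + ⅔ = 8/3 ≈ 2.6667)
(-440 + (E(L, 3)*(-5))*0)² = (-440 + ((-2 - 1*3)*(-5))*0)² = (-440 + ((-2 - 3)*(-5))*0)² = (-440 - 5*(-5)*0)² = (-440 + 25*0)² = (-440 + 0)² = (-440)² = 193600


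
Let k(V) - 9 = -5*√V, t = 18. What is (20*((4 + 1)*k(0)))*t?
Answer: 16200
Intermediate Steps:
k(V) = 9 - 5*√V
(20*((4 + 1)*k(0)))*t = (20*((4 + 1)*(9 - 5*√0)))*18 = (20*(5*(9 - 5*0)))*18 = (20*(5*(9 + 0)))*18 = (20*(5*9))*18 = (20*45)*18 = 900*18 = 16200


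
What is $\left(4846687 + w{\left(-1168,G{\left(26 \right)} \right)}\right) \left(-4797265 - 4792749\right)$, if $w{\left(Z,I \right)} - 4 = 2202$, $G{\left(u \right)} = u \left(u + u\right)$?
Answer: $-46500951754502$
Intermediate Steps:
$G{\left(u \right)} = 2 u^{2}$ ($G{\left(u \right)} = u 2 u = 2 u^{2}$)
$w{\left(Z,I \right)} = 2206$ ($w{\left(Z,I \right)} = 4 + 2202 = 2206$)
$\left(4846687 + w{\left(-1168,G{\left(26 \right)} \right)}\right) \left(-4797265 - 4792749\right) = \left(4846687 + 2206\right) \left(-4797265 - 4792749\right) = 4848893 \left(-9590014\right) = -46500951754502$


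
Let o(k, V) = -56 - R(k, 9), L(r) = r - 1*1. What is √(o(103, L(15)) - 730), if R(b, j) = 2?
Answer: 2*I*√197 ≈ 28.071*I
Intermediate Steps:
L(r) = -1 + r (L(r) = r - 1 = -1 + r)
o(k, V) = -58 (o(k, V) = -56 - 1*2 = -56 - 2 = -58)
√(o(103, L(15)) - 730) = √(-58 - 730) = √(-788) = 2*I*√197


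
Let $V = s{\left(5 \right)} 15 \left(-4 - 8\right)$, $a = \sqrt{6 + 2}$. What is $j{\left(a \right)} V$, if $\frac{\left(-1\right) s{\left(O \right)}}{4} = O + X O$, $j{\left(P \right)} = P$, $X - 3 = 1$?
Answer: $36000 \sqrt{2} \approx 50912.0$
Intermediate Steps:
$a = 2 \sqrt{2}$ ($a = \sqrt{8} = 2 \sqrt{2} \approx 2.8284$)
$X = 4$ ($X = 3 + 1 = 4$)
$s{\left(O \right)} = - 20 O$ ($s{\left(O \right)} = - 4 \left(O + 4 O\right) = - 4 \cdot 5 O = - 20 O$)
$V = 18000$ ($V = \left(-20\right) 5 \cdot 15 \left(-4 - 8\right) = \left(-100\right) 15 \left(-4 - 8\right) = \left(-1500\right) \left(-12\right) = 18000$)
$j{\left(a \right)} V = 2 \sqrt{2} \cdot 18000 = 36000 \sqrt{2}$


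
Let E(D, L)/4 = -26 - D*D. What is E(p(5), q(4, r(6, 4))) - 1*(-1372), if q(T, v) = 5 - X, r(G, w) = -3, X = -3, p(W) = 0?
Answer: 1268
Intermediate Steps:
q(T, v) = 8 (q(T, v) = 5 - 1*(-3) = 5 + 3 = 8)
E(D, L) = -104 - 4*D² (E(D, L) = 4*(-26 - D*D) = 4*(-26 - D²) = -104 - 4*D²)
E(p(5), q(4, r(6, 4))) - 1*(-1372) = (-104 - 4*0²) - 1*(-1372) = (-104 - 4*0) + 1372 = (-104 + 0) + 1372 = -104 + 1372 = 1268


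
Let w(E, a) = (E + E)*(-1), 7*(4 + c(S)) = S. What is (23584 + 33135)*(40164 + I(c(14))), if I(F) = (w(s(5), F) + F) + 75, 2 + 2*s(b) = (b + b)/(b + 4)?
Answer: 20540275379/9 ≈ 2.2823e+9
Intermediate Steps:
s(b) = -1 + b/(4 + b) (s(b) = -1 + ((b + b)/(b + 4))/2 = -1 + ((2*b)/(4 + b))/2 = -1 + (2*b/(4 + b))/2 = -1 + b/(4 + b))
c(S) = -4 + S/7
w(E, a) = -2*E (w(E, a) = (2*E)*(-1) = -2*E)
I(F) = 683/9 + F (I(F) = (-(-8)/(4 + 5) + F) + 75 = (-(-8)/9 + F) + 75 = (-2*(-4/9) + F) + 75 = (8/9 + F) + 75 = 683/9 + F)
(23584 + 33135)*(40164 + I(c(14))) = (23584 + 33135)*(40164 + (683/9 + (-4 + (⅐)*14))) = 56719*(40164 + (683/9 + (-4 + 2))) = 56719*(40164 + (683/9 - 2)) = 56719*(40164 + 665/9) = 56719*(362141/9) = 20540275379/9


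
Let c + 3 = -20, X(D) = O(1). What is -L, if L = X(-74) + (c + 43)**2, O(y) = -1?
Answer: -399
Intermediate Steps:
X(D) = -1
c = -23 (c = -3 - 20 = -23)
L = 399 (L = -1 + (-23 + 43)**2 = -1 + 20**2 = -1 + 400 = 399)
-L = -1*399 = -399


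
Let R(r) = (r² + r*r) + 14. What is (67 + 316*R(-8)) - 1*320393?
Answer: -275454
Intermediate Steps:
R(r) = 14 + 2*r² (R(r) = (r² + r²) + 14 = 2*r² + 14 = 14 + 2*r²)
(67 + 316*R(-8)) - 1*320393 = (67 + 316*(14 + 2*(-8)²)) - 1*320393 = (67 + 316*(14 + 2*64)) - 320393 = (67 + 316*(14 + 128)) - 320393 = (67 + 316*142) - 320393 = (67 + 44872) - 320393 = 44939 - 320393 = -275454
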